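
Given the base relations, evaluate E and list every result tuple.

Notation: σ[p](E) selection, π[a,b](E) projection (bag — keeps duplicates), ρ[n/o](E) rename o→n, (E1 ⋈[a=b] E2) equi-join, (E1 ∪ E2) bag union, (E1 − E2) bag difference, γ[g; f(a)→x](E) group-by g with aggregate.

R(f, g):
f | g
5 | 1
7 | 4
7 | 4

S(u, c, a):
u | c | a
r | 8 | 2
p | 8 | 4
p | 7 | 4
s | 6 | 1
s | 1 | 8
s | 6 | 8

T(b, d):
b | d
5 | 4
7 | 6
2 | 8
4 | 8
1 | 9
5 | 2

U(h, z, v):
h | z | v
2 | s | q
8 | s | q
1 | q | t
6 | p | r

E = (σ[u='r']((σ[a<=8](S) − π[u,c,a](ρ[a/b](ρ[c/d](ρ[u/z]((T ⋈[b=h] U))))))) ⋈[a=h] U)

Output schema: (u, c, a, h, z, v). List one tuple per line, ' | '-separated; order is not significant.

Subexpression sizes:
  S → 6
  σ[a<=8](S) → 6
  T → 6
  U → 4
  (T ⋈[b=h] U) → 2
  ρ[u/z]((T ⋈[b=h] U)) → 2
  ρ[c/d](ρ[u/z]((T ⋈[b=h] U))) → 2
  ρ[a/b](ρ[c/d](ρ[u/z]((T ⋈[b=h] U)))) → 2
  π[u,c,a](ρ[a/b](ρ[c/d](ρ[u/z]((T ⋈[b=h] U))))) → 2
  (σ[a<=8](S) − π[u,c,a](ρ[a/b](ρ[c/d](ρ[u/z]((T ⋈[b=h] U)))))) → 6
  σ[u='r']((σ[a<=8](S) − π[u,c,a](ρ[a/b](ρ[c/d](ρ[u/z]((T ⋈[b=h] U))))))) → 1
  U → 4
  (σ[u='r']((σ[a<=8](S) − π[u,c,a](ρ[a/b](ρ[c/d](ρ[u/z]((T ⋈[b=h] U))))))) ⋈[a=h] U) → 1

== RESULT ==
u | c | a | h | z | v
r | 8 | 2 | 2 | s | q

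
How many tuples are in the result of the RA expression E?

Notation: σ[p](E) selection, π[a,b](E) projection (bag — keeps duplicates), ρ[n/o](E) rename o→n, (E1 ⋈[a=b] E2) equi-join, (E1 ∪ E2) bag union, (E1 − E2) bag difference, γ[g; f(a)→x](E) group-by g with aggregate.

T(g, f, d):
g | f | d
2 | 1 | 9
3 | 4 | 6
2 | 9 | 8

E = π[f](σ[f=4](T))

Row counts bottom-up:
  T → 3
  σ[f=4](T) → 1
  π[f](σ[f=4](T)) → 1

|E| = 1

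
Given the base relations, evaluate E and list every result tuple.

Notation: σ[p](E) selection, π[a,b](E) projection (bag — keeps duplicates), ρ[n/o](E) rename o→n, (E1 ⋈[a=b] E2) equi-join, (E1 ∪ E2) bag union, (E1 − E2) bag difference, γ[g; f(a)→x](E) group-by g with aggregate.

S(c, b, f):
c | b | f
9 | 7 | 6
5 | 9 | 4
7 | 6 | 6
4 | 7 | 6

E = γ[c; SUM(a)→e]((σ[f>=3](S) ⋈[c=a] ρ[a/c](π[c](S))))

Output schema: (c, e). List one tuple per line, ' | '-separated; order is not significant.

Per-node cardinality:
  S → 4
  σ[f>=3](S) → 4
  S → 4
  π[c](S) → 4
  ρ[a/c](π[c](S)) → 4
  (σ[f>=3](S) ⋈[c=a] ρ[a/c](π[c](S))) → 4
  γ[c; SUM(a)→e]((σ[f>=3](S) ⋈[c=a] ρ[a/c](π[c](S)))) → 4

== RESULT ==
c | e
4 | 4
5 | 5
7 | 7
9 | 9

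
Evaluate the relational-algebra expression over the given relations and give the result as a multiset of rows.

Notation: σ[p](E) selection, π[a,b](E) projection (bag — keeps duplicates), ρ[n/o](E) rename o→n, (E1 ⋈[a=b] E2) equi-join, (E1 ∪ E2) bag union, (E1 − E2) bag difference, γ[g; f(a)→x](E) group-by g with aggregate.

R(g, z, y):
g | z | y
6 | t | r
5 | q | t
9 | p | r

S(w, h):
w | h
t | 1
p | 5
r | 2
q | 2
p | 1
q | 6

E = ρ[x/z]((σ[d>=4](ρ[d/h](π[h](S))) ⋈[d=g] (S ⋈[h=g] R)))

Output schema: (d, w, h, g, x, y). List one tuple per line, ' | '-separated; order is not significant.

Subexpression sizes:
  S → 6
  π[h](S) → 6
  ρ[d/h](π[h](S)) → 6
  σ[d>=4](ρ[d/h](π[h](S))) → 2
  S → 6
  R → 3
  (S ⋈[h=g] R) → 2
  (σ[d>=4](ρ[d/h](π[h](S))) ⋈[d=g] (S ⋈[h=g] R)) → 2
  ρ[x/z]((σ[d>=4](ρ[d/h](π[h](S))) ⋈[d=g] (S ⋈[h=g] R))) → 2

== RESULT ==
d | w | h | g | x | y
5 | p | 5 | 5 | q | t
6 | q | 6 | 6 | t | r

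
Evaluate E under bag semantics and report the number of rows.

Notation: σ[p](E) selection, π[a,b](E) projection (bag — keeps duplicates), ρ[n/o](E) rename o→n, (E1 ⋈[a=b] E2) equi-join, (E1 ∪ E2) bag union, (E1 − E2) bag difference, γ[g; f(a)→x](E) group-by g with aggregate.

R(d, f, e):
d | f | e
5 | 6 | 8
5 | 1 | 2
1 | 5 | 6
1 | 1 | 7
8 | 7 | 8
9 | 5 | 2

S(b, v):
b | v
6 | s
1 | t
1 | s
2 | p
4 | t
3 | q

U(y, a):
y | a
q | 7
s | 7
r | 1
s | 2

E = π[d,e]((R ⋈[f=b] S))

Per-node cardinality:
  R → 6
  S → 6
  (R ⋈[f=b] S) → 5
  π[d,e]((R ⋈[f=b] S)) → 5

|E| = 5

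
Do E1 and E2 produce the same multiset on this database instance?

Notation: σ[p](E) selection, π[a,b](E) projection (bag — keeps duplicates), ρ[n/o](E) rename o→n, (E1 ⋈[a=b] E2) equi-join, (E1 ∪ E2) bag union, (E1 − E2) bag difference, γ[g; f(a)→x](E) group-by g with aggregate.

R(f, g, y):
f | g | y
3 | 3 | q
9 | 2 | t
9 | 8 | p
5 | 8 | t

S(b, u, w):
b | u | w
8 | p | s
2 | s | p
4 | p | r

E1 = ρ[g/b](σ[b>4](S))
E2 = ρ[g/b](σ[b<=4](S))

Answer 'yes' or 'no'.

E1 stepwise |·|:
  S → 3
  σ[b>4](S) → 1
  ρ[g/b](σ[b>4](S)) → 1
E2 stepwise |·|:
  S → 3
  σ[b<=4](S) → 2
  ρ[g/b](σ[b<=4](S)) → 2

E1 result:
g | u | w
8 | p | s
E2 result:
g | u | w
2 | s | p
4 | p | r
Witness: (8, 'p', 's') appears 1× in E1 but 0× in E2.

no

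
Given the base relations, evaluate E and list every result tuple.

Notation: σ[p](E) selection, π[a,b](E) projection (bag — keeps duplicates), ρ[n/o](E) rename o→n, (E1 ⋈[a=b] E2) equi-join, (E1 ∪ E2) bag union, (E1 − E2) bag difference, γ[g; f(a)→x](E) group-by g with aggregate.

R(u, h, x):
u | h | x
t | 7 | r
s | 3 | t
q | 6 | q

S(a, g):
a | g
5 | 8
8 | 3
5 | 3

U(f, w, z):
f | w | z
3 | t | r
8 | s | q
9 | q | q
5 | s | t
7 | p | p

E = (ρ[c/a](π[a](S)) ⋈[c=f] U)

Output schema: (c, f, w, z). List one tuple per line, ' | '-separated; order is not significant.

Per-node cardinality:
  S → 3
  π[a](S) → 3
  ρ[c/a](π[a](S)) → 3
  U → 5
  (ρ[c/a](π[a](S)) ⋈[c=f] U) → 3

== RESULT ==
c | f | w | z
5 | 5 | s | t
5 | 5 | s | t
8 | 8 | s | q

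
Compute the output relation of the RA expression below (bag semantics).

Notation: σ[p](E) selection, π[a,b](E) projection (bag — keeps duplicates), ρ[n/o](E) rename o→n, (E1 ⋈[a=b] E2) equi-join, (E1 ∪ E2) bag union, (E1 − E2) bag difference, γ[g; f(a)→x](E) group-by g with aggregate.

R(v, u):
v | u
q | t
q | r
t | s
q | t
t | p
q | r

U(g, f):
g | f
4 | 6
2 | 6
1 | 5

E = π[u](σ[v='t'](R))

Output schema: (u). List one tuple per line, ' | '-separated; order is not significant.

Per-node cardinality:
  R → 6
  σ[v='t'](R) → 2
  π[u](σ[v='t'](R)) → 2

== RESULT ==
u
p
s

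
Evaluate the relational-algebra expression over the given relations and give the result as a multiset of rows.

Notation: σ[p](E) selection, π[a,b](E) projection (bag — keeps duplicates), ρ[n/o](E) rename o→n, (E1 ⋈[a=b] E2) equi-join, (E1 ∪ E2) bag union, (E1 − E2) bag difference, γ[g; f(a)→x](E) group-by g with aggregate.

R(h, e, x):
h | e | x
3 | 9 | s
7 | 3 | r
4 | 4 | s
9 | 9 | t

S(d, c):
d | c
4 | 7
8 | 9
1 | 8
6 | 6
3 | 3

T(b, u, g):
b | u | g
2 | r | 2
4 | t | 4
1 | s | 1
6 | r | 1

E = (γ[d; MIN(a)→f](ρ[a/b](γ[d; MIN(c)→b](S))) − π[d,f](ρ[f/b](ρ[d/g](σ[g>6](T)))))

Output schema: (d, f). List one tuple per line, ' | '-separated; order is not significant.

Row counts bottom-up:
  S → 5
  γ[d; MIN(c)→b](S) → 5
  ρ[a/b](γ[d; MIN(c)→b](S)) → 5
  γ[d; MIN(a)→f](ρ[a/b](γ[d; MIN(c)→b](S))) → 5
  T → 4
  σ[g>6](T) → 0
  ρ[d/g](σ[g>6](T)) → 0
  ρ[f/b](ρ[d/g](σ[g>6](T))) → 0
  π[d,f](ρ[f/b](ρ[d/g](σ[g>6](T)))) → 0
  (γ[d; MIN(a)→f](ρ[a/b](γ[d; MIN(c)→b](S))) − π[d,f](ρ[f/b](ρ[d/g](σ[g>6](T))))) → 5

== RESULT ==
d | f
1 | 8
3 | 3
4 | 7
6 | 6
8 | 9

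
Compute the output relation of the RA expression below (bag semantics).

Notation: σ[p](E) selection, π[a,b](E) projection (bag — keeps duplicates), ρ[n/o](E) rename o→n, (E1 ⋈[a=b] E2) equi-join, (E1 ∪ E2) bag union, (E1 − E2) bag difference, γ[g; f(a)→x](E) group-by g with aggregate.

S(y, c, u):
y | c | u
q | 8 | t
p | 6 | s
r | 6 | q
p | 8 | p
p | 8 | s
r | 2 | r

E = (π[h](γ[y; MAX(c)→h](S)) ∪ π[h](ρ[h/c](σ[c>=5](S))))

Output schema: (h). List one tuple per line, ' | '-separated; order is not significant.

Row counts bottom-up:
  S → 6
  γ[y; MAX(c)→h](S) → 3
  π[h](γ[y; MAX(c)→h](S)) → 3
  S → 6
  σ[c>=5](S) → 5
  ρ[h/c](σ[c>=5](S)) → 5
  π[h](ρ[h/c](σ[c>=5](S))) → 5
  (π[h](γ[y; MAX(c)→h](S)) ∪ π[h](ρ[h/c](σ[c>=5](S)))) → 8

== RESULT ==
h
6
6
6
8
8
8
8
8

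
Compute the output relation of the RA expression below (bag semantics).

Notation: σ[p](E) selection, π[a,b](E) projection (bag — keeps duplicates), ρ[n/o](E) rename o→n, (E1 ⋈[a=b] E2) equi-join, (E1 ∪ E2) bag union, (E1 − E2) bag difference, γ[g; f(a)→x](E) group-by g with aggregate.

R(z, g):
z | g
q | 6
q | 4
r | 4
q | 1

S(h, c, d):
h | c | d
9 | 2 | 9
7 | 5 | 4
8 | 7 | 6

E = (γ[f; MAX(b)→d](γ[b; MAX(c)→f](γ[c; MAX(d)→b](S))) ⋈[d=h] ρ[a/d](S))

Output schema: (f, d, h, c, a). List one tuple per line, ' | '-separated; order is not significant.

Per-node cardinality:
  S → 3
  γ[c; MAX(d)→b](S) → 3
  γ[b; MAX(c)→f](γ[c; MAX(d)→b](S)) → 3
  γ[f; MAX(b)→d](γ[b; MAX(c)→f](γ[c; MAX(d)→b](S))) → 3
  S → 3
  ρ[a/d](S) → 3
  (γ[f; MAX(b)→d](γ[b; MAX(c)→f](γ[c; MAX(d)→b](S))) ⋈[d=h] ρ[a/d](S)) → 1

== RESULT ==
f | d | h | c | a
2 | 9 | 9 | 2 | 9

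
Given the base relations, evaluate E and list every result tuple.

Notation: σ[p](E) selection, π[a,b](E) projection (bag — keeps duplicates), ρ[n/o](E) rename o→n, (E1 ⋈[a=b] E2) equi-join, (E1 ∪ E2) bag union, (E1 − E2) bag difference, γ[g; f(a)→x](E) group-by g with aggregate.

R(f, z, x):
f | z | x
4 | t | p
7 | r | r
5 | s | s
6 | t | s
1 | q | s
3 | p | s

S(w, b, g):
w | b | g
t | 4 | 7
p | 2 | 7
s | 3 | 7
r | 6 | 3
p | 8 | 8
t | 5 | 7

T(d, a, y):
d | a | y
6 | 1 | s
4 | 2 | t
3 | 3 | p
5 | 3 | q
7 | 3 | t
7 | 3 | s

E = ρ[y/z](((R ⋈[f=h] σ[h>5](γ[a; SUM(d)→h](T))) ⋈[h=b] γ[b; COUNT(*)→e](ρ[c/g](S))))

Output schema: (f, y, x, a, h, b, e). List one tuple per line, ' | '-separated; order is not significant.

Row counts bottom-up:
  R → 6
  T → 6
  γ[a; SUM(d)→h](T) → 3
  σ[h>5](γ[a; SUM(d)→h](T)) → 2
  (R ⋈[f=h] σ[h>5](γ[a; SUM(d)→h](T))) → 1
  S → 6
  ρ[c/g](S) → 6
  γ[b; COUNT(*)→e](ρ[c/g](S)) → 6
  ((R ⋈[f=h] σ[h>5](γ[a; SUM(d)→h](T))) ⋈[h=b] γ[b; COUNT(*)→e](ρ[c/g](S))) → 1
  ρ[y/z](((R ⋈[f=h] σ[h>5](γ[a; SUM(d)→h](T))) ⋈[h=b] γ[b; COUNT(*)→e](ρ[c/g](S)))) → 1

== RESULT ==
f | y | x | a | h | b | e
6 | t | s | 1 | 6 | 6 | 1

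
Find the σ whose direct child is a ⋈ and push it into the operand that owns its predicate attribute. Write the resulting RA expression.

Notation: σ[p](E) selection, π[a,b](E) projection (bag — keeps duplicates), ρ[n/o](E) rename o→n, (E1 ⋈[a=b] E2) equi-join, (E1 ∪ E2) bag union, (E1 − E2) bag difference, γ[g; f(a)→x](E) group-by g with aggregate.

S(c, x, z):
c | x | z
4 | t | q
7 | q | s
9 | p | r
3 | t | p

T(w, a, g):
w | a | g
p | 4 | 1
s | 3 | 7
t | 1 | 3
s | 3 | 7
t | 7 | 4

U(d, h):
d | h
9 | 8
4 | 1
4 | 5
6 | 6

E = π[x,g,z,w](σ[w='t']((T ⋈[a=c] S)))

σ filters on w, owned by the left side.
E' = π[x,g,z,w]((σ[w='t'](T) ⋈[a=c] S))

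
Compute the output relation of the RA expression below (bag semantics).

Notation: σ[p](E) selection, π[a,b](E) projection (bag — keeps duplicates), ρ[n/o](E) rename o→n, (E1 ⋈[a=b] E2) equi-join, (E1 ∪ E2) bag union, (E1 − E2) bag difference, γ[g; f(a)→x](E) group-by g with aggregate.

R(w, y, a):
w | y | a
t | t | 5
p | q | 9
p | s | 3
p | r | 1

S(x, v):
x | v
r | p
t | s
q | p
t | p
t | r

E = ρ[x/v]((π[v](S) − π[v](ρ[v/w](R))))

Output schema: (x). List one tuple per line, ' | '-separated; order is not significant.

Per-node cardinality:
  S → 5
  π[v](S) → 5
  R → 4
  ρ[v/w](R) → 4
  π[v](ρ[v/w](R)) → 4
  (π[v](S) − π[v](ρ[v/w](R))) → 2
  ρ[x/v]((π[v](S) − π[v](ρ[v/w](R)))) → 2

== RESULT ==
x
r
s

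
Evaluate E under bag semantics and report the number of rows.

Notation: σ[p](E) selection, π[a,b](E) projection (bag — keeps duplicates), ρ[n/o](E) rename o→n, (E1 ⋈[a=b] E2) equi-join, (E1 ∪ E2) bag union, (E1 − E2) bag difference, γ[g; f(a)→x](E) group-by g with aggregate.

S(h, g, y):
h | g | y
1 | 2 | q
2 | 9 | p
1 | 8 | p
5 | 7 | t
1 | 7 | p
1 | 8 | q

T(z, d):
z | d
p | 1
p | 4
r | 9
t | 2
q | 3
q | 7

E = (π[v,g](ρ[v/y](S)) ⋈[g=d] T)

Row counts bottom-up:
  S → 6
  ρ[v/y](S) → 6
  π[v,g](ρ[v/y](S)) → 6
  T → 6
  (π[v,g](ρ[v/y](S)) ⋈[g=d] T) → 4

|E| = 4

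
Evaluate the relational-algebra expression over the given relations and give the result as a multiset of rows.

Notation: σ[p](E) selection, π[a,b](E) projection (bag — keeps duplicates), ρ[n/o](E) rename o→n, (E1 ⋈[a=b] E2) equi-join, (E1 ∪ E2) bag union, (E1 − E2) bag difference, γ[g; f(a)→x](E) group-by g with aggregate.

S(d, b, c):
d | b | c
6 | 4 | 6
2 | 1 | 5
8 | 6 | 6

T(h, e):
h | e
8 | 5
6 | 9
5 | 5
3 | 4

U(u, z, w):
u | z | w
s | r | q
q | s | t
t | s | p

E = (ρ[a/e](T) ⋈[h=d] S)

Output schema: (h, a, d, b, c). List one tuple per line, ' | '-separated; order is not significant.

Row counts bottom-up:
  T → 4
  ρ[a/e](T) → 4
  S → 3
  (ρ[a/e](T) ⋈[h=d] S) → 2

== RESULT ==
h | a | d | b | c
6 | 9 | 6 | 4 | 6
8 | 5 | 8 | 6 | 6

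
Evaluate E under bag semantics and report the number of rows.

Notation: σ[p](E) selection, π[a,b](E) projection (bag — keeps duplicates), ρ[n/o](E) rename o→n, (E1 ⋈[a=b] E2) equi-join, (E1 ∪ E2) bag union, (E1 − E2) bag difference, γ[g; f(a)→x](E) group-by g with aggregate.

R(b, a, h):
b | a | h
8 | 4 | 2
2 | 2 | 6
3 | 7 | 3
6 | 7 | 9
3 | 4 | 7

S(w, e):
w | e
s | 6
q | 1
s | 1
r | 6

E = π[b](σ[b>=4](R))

Per-node cardinality:
  R → 5
  σ[b>=4](R) → 2
  π[b](σ[b>=4](R)) → 2

|E| = 2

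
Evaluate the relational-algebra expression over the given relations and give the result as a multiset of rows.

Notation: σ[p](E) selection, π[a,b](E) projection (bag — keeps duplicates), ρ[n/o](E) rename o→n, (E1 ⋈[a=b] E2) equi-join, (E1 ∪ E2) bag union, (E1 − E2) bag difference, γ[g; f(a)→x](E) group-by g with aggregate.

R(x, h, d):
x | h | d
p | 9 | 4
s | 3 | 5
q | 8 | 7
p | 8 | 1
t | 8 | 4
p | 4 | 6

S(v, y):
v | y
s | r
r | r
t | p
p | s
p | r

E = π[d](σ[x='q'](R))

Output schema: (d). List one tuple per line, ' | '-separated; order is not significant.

Row counts bottom-up:
  R → 6
  σ[x='q'](R) → 1
  π[d](σ[x='q'](R)) → 1

== RESULT ==
d
7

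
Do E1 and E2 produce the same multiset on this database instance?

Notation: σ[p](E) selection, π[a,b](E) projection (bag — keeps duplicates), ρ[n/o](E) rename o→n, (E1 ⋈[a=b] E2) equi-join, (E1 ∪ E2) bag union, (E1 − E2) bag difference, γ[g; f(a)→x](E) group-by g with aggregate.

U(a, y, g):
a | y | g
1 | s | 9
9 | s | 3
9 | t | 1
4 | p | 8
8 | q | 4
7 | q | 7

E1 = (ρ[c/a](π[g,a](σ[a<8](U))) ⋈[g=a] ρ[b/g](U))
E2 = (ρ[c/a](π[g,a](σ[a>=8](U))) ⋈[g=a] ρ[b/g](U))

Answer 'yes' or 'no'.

E1 per-node cardinality:
  U → 6
  σ[a<8](U) → 3
  π[g,a](σ[a<8](U)) → 3
  ρ[c/a](π[g,a](σ[a<8](U))) → 3
  U → 6
  ρ[b/g](U) → 6
  (ρ[c/a](π[g,a](σ[a<8](U))) ⋈[g=a] ρ[b/g](U)) → 4
E2 per-node cardinality:
  U → 6
  σ[a>=8](U) → 3
  π[g,a](σ[a>=8](U)) → 3
  ρ[c/a](π[g,a](σ[a>=8](U))) → 3
  U → 6
  ρ[b/g](U) → 6
  (ρ[c/a](π[g,a](σ[a>=8](U))) ⋈[g=a] ρ[b/g](U)) → 2

E1 result:
g | c | a | y | b
7 | 7 | 7 | q | 7
8 | 4 | 8 | q | 4
9 | 1 | 9 | s | 3
9 | 1 | 9 | t | 1
E2 result:
g | c | a | y | b
1 | 9 | 1 | s | 9
4 | 8 | 4 | p | 8
Witness: (8, 4, 8, 'q', 4) appears 1× in E1 but 0× in E2.

no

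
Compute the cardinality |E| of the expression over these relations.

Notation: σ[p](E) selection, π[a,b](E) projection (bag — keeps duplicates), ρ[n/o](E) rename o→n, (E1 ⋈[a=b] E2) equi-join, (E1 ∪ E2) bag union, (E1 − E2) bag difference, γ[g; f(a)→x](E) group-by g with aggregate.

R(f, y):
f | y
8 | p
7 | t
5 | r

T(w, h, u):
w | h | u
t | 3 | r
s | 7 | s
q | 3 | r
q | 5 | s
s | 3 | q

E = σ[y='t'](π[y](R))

Per-node cardinality:
  R → 3
  π[y](R) → 3
  σ[y='t'](π[y](R)) → 1

|E| = 1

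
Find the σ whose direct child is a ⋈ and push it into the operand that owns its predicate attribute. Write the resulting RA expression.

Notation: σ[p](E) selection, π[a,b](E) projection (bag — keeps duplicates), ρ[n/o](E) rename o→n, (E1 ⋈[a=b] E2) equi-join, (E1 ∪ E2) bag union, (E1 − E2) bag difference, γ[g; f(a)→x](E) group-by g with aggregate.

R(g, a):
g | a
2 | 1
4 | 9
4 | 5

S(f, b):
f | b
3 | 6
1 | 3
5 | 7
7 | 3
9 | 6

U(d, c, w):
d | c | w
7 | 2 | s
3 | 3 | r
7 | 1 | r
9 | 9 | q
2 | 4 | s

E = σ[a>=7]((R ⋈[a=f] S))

σ filters on a, owned by the left side.
E' = (σ[a>=7](R) ⋈[a=f] S)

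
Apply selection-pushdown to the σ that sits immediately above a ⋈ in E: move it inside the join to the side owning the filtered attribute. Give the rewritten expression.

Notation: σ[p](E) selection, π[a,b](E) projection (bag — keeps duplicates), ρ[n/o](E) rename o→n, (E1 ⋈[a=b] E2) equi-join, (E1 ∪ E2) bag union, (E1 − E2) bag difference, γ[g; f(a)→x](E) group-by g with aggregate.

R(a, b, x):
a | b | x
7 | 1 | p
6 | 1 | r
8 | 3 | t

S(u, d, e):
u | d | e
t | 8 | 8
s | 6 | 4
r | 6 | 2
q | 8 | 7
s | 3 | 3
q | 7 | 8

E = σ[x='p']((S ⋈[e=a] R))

σ filters on x, owned by the right side.
E' = (S ⋈[e=a] σ[x='p'](R))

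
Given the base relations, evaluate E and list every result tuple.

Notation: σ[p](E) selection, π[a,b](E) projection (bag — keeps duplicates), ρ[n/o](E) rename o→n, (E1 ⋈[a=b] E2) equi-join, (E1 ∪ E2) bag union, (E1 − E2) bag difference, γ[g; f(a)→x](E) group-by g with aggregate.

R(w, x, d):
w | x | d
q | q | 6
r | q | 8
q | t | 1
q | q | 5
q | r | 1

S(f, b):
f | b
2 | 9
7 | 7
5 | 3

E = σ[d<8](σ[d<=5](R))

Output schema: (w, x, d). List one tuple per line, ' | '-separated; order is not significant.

Stepwise |·|:
  R → 5
  σ[d<=5](R) → 3
  σ[d<8](σ[d<=5](R)) → 3

== RESULT ==
w | x | d
q | q | 5
q | r | 1
q | t | 1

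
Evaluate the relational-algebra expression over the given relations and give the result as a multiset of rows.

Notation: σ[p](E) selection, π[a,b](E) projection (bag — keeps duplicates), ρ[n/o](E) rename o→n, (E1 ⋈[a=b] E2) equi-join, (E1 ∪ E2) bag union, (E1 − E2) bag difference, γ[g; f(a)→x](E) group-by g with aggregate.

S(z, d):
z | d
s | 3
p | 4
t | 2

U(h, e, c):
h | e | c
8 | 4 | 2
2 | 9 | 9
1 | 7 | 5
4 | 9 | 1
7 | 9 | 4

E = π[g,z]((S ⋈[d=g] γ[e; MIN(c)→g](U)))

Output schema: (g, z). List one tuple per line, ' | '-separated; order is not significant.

Per-node cardinality:
  S → 3
  U → 5
  γ[e; MIN(c)→g](U) → 3
  (S ⋈[d=g] γ[e; MIN(c)→g](U)) → 1
  π[g,z]((S ⋈[d=g] γ[e; MIN(c)→g](U))) → 1

== RESULT ==
g | z
2 | t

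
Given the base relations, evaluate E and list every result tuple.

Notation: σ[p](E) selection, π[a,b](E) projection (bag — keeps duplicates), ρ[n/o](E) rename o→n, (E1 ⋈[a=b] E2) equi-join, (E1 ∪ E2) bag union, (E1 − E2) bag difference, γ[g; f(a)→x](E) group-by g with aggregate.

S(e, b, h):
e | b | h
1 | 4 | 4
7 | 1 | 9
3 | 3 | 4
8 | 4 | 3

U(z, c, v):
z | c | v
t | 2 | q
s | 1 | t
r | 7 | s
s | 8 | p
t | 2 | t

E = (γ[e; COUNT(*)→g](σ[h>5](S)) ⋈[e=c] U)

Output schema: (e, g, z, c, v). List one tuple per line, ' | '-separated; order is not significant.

Per-node cardinality:
  S → 4
  σ[h>5](S) → 1
  γ[e; COUNT(*)→g](σ[h>5](S)) → 1
  U → 5
  (γ[e; COUNT(*)→g](σ[h>5](S)) ⋈[e=c] U) → 1

== RESULT ==
e | g | z | c | v
7 | 1 | r | 7 | s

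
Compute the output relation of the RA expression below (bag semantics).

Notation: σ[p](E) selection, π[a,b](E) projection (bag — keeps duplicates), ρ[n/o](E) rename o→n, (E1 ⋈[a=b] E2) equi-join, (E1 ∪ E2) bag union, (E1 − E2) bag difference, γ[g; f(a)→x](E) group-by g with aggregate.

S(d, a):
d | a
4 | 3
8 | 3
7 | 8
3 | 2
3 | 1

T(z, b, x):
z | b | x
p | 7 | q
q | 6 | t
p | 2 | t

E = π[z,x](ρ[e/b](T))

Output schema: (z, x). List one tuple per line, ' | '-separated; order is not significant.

Row counts bottom-up:
  T → 3
  ρ[e/b](T) → 3
  π[z,x](ρ[e/b](T)) → 3

== RESULT ==
z | x
p | q
p | t
q | t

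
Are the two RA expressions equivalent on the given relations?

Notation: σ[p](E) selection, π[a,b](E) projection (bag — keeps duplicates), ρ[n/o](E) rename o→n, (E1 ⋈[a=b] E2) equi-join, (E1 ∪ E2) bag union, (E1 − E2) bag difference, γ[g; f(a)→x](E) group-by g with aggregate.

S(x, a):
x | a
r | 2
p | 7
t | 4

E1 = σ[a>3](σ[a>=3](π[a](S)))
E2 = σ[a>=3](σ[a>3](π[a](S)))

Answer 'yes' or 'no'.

E1 row counts bottom-up:
  S → 3
  π[a](S) → 3
  σ[a>=3](π[a](S)) → 2
  σ[a>3](σ[a>=3](π[a](S))) → 2
E2 row counts bottom-up:
  S → 3
  π[a](S) → 3
  σ[a>3](π[a](S)) → 2
  σ[a>=3](σ[a>3](π[a](S))) → 2

E1 and E2 produce the same multiset:
a
4
7

yes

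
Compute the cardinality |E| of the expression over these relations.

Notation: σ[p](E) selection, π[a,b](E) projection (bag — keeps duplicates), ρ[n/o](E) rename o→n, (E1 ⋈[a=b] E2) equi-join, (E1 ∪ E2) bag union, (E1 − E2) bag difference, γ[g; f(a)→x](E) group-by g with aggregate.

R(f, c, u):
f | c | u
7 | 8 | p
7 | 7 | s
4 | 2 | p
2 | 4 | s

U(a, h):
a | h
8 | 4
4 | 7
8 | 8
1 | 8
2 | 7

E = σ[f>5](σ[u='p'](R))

Per-node cardinality:
  R → 4
  σ[u='p'](R) → 2
  σ[f>5](σ[u='p'](R)) → 1

|E| = 1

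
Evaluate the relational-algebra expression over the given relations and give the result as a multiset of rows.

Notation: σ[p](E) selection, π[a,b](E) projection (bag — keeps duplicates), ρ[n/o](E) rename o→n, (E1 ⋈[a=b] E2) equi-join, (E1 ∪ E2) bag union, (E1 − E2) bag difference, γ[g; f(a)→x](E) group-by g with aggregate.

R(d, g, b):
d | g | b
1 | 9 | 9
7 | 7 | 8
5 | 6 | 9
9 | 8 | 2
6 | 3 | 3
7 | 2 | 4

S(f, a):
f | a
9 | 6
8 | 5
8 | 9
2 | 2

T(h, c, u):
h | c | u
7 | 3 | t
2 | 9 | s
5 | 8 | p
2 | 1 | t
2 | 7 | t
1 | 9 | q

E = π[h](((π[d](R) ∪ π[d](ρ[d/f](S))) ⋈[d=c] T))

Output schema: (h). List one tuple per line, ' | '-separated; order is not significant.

Row counts bottom-up:
  R → 6
  π[d](R) → 6
  S → 4
  ρ[d/f](S) → 4
  π[d](ρ[d/f](S)) → 4
  (π[d](R) ∪ π[d](ρ[d/f](S))) → 10
  T → 6
  ((π[d](R) ∪ π[d](ρ[d/f](S))) ⋈[d=c] T) → 9
  π[h](((π[d](R) ∪ π[d](ρ[d/f](S))) ⋈[d=c] T)) → 9

== RESULT ==
h
1
1
2
2
2
2
2
5
5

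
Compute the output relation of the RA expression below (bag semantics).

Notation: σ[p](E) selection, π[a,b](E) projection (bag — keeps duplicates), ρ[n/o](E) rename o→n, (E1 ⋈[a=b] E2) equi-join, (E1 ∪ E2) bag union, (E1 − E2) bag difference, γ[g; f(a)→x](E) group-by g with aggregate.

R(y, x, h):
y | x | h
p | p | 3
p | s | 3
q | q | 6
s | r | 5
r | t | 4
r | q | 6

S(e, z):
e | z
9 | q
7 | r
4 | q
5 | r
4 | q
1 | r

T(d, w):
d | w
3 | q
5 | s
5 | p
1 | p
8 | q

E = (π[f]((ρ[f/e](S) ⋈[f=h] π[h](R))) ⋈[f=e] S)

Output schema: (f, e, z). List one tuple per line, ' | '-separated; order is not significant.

Stepwise |·|:
  S → 6
  ρ[f/e](S) → 6
  R → 6
  π[h](R) → 6
  (ρ[f/e](S) ⋈[f=h] π[h](R)) → 3
  π[f]((ρ[f/e](S) ⋈[f=h] π[h](R))) → 3
  S → 6
  (π[f]((ρ[f/e](S) ⋈[f=h] π[h](R))) ⋈[f=e] S) → 5

== RESULT ==
f | e | z
4 | 4 | q
4 | 4 | q
4 | 4 | q
4 | 4 | q
5 | 5 | r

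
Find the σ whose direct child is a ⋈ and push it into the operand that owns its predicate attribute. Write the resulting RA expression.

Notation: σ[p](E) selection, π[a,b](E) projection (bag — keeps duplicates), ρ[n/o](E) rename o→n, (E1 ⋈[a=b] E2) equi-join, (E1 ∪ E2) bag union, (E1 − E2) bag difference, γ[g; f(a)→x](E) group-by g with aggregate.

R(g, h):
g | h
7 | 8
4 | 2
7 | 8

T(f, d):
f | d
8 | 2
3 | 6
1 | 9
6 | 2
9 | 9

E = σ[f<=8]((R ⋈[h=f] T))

σ filters on f, owned by the right side.
E' = (R ⋈[h=f] σ[f<=8](T))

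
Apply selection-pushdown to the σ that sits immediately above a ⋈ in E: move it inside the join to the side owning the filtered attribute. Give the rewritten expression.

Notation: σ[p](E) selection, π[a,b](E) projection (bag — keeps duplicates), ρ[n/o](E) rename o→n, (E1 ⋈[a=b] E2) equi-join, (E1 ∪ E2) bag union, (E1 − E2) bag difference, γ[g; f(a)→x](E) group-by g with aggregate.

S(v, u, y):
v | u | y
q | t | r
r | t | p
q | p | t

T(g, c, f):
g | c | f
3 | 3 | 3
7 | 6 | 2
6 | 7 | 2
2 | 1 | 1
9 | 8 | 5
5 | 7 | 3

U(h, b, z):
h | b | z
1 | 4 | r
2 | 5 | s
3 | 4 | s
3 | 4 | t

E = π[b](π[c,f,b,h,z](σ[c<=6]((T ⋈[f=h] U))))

σ filters on c, owned by the left side.
E' = π[b](π[c,f,b,h,z]((σ[c<=6](T) ⋈[f=h] U)))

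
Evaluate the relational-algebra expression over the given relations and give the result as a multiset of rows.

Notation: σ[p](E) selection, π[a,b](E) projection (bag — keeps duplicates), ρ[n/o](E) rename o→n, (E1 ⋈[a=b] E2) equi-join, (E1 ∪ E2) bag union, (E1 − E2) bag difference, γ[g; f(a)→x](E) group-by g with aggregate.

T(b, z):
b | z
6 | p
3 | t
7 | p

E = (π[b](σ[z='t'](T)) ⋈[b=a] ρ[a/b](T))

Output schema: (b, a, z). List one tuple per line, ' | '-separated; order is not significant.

Per-node cardinality:
  T → 3
  σ[z='t'](T) → 1
  π[b](σ[z='t'](T)) → 1
  T → 3
  ρ[a/b](T) → 3
  (π[b](σ[z='t'](T)) ⋈[b=a] ρ[a/b](T)) → 1

== RESULT ==
b | a | z
3 | 3 | t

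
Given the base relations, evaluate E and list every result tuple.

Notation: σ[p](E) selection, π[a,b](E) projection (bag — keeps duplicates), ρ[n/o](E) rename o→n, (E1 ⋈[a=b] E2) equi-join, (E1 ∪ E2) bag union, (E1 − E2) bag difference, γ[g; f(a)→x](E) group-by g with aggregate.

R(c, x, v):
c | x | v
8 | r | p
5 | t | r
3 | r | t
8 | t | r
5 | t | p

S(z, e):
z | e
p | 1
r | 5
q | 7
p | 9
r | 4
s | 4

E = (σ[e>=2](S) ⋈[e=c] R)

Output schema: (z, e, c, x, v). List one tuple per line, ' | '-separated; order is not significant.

Subexpression sizes:
  S → 6
  σ[e>=2](S) → 5
  R → 5
  (σ[e>=2](S) ⋈[e=c] R) → 2

== RESULT ==
z | e | c | x | v
r | 5 | 5 | t | p
r | 5 | 5 | t | r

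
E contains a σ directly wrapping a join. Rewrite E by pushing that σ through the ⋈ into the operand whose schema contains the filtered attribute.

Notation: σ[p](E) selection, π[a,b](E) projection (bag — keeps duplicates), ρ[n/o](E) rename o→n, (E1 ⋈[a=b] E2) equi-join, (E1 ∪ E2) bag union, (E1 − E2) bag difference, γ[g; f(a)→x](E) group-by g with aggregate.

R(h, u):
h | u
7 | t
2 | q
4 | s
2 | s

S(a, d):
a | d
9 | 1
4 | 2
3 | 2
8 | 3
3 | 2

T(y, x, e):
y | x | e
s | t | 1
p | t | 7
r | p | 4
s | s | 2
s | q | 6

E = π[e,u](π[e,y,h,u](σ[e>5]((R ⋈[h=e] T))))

σ filters on e, owned by the right side.
E' = π[e,u](π[e,y,h,u]((R ⋈[h=e] σ[e>5](T))))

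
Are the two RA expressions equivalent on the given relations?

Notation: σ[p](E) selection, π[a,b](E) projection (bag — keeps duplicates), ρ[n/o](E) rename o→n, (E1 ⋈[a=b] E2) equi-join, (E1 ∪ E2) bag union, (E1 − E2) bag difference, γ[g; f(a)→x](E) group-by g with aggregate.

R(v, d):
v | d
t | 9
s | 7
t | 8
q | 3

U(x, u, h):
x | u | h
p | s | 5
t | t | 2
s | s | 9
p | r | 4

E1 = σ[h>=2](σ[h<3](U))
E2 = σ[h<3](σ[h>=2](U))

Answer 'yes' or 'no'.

E1 stepwise |·|:
  U → 4
  σ[h<3](U) → 1
  σ[h>=2](σ[h<3](U)) → 1
E2 stepwise |·|:
  U → 4
  σ[h>=2](U) → 4
  σ[h<3](σ[h>=2](U)) → 1

E1 and E2 produce the same multiset:
x | u | h
t | t | 2

yes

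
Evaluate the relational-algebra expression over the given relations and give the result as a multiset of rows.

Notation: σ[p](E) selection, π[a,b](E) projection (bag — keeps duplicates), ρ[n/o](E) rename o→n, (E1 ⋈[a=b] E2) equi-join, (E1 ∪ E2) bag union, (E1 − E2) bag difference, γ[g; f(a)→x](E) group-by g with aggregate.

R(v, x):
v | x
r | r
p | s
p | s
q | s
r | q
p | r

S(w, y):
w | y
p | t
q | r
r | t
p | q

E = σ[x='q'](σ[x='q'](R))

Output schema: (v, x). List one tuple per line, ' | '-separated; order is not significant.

Subexpression sizes:
  R → 6
  σ[x='q'](R) → 1
  σ[x='q'](σ[x='q'](R)) → 1

== RESULT ==
v | x
r | q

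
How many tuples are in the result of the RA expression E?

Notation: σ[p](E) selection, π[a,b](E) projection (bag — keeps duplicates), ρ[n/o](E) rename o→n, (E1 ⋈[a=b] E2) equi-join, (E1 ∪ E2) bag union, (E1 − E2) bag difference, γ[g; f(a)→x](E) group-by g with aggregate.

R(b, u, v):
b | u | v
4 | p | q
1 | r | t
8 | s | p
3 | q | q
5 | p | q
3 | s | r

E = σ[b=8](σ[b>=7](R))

Subexpression sizes:
  R → 6
  σ[b>=7](R) → 1
  σ[b=8](σ[b>=7](R)) → 1

|E| = 1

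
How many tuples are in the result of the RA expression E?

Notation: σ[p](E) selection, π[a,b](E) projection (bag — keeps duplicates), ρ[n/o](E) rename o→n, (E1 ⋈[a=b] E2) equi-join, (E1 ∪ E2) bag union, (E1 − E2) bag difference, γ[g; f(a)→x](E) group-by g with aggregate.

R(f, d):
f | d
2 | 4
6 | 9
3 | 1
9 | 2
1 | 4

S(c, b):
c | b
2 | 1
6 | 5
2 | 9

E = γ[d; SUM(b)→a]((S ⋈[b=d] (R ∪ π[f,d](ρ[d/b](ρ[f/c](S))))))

Stepwise |·|:
  S → 3
  R → 5
  S → 3
  ρ[f/c](S) → 3
  ρ[d/b](ρ[f/c](S)) → 3
  π[f,d](ρ[d/b](ρ[f/c](S))) → 3
  (R ∪ π[f,d](ρ[d/b](ρ[f/c](S)))) → 8
  (S ⋈[b=d] (R ∪ π[f,d](ρ[d/b](ρ[f/c](S))))) → 5
  γ[d; SUM(b)→a]((S ⋈[b=d] (R ∪ π[f,d](ρ[d/b](ρ[f/c](S)))))) → 3

|E| = 3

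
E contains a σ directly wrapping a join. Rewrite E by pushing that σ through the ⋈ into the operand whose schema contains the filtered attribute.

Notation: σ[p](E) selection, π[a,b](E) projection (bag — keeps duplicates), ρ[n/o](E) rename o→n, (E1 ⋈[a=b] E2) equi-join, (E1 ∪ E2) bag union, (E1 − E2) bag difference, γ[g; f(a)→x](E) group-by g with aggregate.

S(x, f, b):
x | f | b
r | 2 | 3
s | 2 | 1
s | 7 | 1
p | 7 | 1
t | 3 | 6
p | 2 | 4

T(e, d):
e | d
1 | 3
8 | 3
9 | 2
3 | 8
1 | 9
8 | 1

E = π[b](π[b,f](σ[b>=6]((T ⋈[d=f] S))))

σ filters on b, owned by the right side.
E' = π[b](π[b,f]((T ⋈[d=f] σ[b>=6](S))))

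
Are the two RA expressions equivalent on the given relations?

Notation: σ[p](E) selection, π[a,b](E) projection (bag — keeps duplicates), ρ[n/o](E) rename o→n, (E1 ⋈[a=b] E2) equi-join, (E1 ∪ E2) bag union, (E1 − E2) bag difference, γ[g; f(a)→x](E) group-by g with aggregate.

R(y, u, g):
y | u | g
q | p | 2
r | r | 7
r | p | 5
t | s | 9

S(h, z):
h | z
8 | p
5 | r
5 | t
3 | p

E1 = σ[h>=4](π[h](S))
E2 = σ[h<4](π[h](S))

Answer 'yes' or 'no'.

E1 per-node cardinality:
  S → 4
  π[h](S) → 4
  σ[h>=4](π[h](S)) → 3
E2 per-node cardinality:
  S → 4
  π[h](S) → 4
  σ[h<4](π[h](S)) → 1

E1 result:
h
5
5
8
E2 result:
h
3
Witness: (8,) appears 1× in E1 but 0× in E2.

no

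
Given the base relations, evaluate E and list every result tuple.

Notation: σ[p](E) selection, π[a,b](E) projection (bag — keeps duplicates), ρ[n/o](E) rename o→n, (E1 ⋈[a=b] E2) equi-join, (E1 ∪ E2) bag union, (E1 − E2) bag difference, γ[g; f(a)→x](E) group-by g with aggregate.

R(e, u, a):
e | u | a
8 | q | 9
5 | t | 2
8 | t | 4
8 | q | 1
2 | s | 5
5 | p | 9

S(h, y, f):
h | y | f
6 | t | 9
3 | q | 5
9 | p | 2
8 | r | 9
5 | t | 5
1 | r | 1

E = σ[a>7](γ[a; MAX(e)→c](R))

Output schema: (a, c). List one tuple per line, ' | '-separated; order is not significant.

Per-node cardinality:
  R → 6
  γ[a; MAX(e)→c](R) → 5
  σ[a>7](γ[a; MAX(e)→c](R)) → 1

== RESULT ==
a | c
9 | 8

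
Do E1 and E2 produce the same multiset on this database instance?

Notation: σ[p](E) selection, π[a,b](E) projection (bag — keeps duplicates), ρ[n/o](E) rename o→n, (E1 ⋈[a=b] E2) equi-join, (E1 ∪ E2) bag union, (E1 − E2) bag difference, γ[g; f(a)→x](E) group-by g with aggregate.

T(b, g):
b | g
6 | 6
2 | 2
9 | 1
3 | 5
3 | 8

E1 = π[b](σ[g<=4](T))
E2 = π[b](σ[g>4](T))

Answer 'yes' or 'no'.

E1 stepwise |·|:
  T → 5
  σ[g<=4](T) → 2
  π[b](σ[g<=4](T)) → 2
E2 stepwise |·|:
  T → 5
  σ[g>4](T) → 3
  π[b](σ[g>4](T)) → 3

E1 result:
b
2
9
E2 result:
b
3
3
6
Witness: (6,) appears 0× in E1 but 1× in E2.

no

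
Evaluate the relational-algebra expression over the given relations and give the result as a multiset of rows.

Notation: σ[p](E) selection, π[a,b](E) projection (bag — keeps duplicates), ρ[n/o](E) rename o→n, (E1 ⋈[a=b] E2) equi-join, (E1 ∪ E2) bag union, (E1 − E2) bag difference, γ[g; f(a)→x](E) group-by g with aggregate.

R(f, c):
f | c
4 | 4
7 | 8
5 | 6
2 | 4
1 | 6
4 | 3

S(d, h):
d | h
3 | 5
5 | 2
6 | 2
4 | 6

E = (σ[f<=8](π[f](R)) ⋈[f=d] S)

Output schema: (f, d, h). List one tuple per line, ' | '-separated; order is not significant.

Per-node cardinality:
  R → 6
  π[f](R) → 6
  σ[f<=8](π[f](R)) → 6
  S → 4
  (σ[f<=8](π[f](R)) ⋈[f=d] S) → 3

== RESULT ==
f | d | h
4 | 4 | 6
4 | 4 | 6
5 | 5 | 2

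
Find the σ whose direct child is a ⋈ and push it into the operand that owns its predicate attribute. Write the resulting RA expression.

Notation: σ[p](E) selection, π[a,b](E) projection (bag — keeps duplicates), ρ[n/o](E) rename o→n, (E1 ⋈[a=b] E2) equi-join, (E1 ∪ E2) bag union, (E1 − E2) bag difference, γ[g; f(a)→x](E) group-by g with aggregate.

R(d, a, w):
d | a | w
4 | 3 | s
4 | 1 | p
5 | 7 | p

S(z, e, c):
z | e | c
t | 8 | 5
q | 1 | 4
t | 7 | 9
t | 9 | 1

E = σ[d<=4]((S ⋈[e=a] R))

σ filters on d, owned by the right side.
E' = (S ⋈[e=a] σ[d<=4](R))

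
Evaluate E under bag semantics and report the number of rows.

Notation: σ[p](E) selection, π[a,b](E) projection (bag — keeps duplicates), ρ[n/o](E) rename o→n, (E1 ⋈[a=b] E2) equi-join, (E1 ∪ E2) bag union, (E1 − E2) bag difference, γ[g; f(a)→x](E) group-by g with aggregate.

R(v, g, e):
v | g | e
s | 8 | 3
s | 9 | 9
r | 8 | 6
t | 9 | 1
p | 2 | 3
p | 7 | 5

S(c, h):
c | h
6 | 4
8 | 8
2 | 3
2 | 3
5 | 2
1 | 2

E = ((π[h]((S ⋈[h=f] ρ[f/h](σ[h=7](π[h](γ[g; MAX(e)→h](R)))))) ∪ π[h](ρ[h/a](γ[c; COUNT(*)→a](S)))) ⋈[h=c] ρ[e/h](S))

Stepwise |·|:
  S → 6
  R → 6
  γ[g; MAX(e)→h](R) → 4
  π[h](γ[g; MAX(e)→h](R)) → 4
  σ[h=7](π[h](γ[g; MAX(e)→h](R))) → 0
  ρ[f/h](σ[h=7](π[h](γ[g; MAX(e)→h](R)))) → 0
  (S ⋈[h=f] ρ[f/h](σ[h=7](π[h](γ[g; MAX(e)→h](R))))) → 0
  π[h]((S ⋈[h=f] ρ[f/h](σ[h=7](π[h](γ[g; MAX(e)→h](R)))))) → 0
  S → 6
  γ[c; COUNT(*)→a](S) → 5
  ρ[h/a](γ[c; COUNT(*)→a](S)) → 5
  π[h](ρ[h/a](γ[c; COUNT(*)→a](S))) → 5
  (π[h]((S ⋈[h=f] ρ[f/h](σ[h=7](π[h](γ[g; MAX(e)→h](R)))))) ∪ π[h](ρ[h/a](γ[c; COUNT(*)→a](S)))) → 5
  S → 6
  ρ[e/h](S) → 6
  ((π[h]((S ⋈[h=f] ρ[f/h](σ[h=7](π[h](γ[g; MAX(e)→h](R)))))) ∪ π[h](ρ[h/a](γ[c; COUNT(*)→a](S)))) ⋈[h=c] ρ[e/h](S)) → 6

|E| = 6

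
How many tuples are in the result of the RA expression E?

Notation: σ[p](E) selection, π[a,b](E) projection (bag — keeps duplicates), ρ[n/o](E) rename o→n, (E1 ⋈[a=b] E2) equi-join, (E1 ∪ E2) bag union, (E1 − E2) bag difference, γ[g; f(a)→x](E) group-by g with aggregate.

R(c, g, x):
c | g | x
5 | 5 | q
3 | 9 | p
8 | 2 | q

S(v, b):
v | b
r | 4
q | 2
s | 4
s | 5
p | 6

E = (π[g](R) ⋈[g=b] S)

Row counts bottom-up:
  R → 3
  π[g](R) → 3
  S → 5
  (π[g](R) ⋈[g=b] S) → 2

|E| = 2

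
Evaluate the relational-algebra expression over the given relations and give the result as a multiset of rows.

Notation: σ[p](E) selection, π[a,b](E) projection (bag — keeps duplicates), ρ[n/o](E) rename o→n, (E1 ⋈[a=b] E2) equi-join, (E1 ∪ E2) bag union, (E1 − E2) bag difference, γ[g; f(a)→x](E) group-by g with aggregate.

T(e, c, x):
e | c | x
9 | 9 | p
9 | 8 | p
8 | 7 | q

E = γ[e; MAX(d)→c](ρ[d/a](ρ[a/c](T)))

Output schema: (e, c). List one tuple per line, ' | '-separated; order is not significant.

Subexpression sizes:
  T → 3
  ρ[a/c](T) → 3
  ρ[d/a](ρ[a/c](T)) → 3
  γ[e; MAX(d)→c](ρ[d/a](ρ[a/c](T))) → 2

== RESULT ==
e | c
8 | 7
9 | 9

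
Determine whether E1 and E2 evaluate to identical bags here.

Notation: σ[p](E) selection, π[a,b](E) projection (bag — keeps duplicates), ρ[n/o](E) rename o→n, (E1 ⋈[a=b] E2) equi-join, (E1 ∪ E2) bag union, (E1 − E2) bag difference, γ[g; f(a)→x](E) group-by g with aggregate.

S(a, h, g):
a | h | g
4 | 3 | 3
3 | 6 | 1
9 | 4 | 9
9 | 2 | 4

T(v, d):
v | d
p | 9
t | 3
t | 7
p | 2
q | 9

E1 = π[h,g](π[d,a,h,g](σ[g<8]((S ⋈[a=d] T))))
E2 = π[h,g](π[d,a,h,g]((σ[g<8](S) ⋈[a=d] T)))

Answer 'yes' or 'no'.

E1 stepwise |·|:
  S → 4
  T → 5
  (S ⋈[a=d] T) → 5
  σ[g<8]((S ⋈[a=d] T)) → 3
  π[d,a,h,g](σ[g<8]((S ⋈[a=d] T))) → 3
  π[h,g](π[d,a,h,g](σ[g<8]((S ⋈[a=d] T)))) → 3
E2 stepwise |·|:
  S → 4
  σ[g<8](S) → 3
  T → 5
  (σ[g<8](S) ⋈[a=d] T) → 3
  π[d,a,h,g]((σ[g<8](S) ⋈[a=d] T)) → 3
  π[h,g](π[d,a,h,g]((σ[g<8](S) ⋈[a=d] T))) → 3

E1 and E2 produce the same multiset:
h | g
2 | 4
2 | 4
6 | 1

yes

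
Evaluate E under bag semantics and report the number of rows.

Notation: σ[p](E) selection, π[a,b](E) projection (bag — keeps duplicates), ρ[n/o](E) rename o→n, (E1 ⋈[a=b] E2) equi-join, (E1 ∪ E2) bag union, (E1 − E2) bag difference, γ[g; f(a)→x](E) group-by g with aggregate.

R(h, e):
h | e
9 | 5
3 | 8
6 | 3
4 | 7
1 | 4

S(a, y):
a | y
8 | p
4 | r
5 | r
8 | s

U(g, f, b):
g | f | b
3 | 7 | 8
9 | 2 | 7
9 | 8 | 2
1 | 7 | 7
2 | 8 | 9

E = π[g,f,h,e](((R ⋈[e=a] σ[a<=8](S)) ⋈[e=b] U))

Row counts bottom-up:
  R → 5
  S → 4
  σ[a<=8](S) → 4
  (R ⋈[e=a] σ[a<=8](S)) → 4
  U → 5
  ((R ⋈[e=a] σ[a<=8](S)) ⋈[e=b] U) → 2
  π[g,f,h,e](((R ⋈[e=a] σ[a<=8](S)) ⋈[e=b] U)) → 2

|E| = 2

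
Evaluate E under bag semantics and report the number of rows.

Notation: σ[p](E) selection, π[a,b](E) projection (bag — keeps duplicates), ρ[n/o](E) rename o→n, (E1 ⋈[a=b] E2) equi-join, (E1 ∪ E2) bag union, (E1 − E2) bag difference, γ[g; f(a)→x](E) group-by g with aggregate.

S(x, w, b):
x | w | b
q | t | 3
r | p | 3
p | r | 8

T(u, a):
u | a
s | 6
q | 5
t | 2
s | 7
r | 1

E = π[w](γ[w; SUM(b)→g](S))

Subexpression sizes:
  S → 3
  γ[w; SUM(b)→g](S) → 3
  π[w](γ[w; SUM(b)→g](S)) → 3

|E| = 3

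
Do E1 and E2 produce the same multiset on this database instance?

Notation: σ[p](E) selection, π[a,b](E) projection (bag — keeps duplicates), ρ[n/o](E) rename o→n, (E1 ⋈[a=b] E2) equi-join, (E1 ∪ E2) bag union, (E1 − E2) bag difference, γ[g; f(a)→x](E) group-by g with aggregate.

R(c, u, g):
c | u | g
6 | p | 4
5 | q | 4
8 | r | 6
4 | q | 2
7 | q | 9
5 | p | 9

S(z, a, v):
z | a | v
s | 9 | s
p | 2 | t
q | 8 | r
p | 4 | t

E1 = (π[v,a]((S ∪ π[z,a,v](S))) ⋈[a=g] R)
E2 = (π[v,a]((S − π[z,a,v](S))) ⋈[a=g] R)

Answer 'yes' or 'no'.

E1 per-node cardinality:
  S → 4
  S → 4
  π[z,a,v](S) → 4
  (S ∪ π[z,a,v](S)) → 8
  π[v,a]((S ∪ π[z,a,v](S))) → 8
  R → 6
  (π[v,a]((S ∪ π[z,a,v](S))) ⋈[a=g] R) → 10
E2 per-node cardinality:
  S → 4
  S → 4
  π[z,a,v](S) → 4
  (S − π[z,a,v](S)) → 0
  π[v,a]((S − π[z,a,v](S))) → 0
  R → 6
  (π[v,a]((S − π[z,a,v](S))) ⋈[a=g] R) → 0

E1 result:
v | a | c | u | g
s | 9 | 5 | p | 9
s | 9 | 5 | p | 9
s | 9 | 7 | q | 9
s | 9 | 7 | q | 9
t | 2 | 4 | q | 2
t | 2 | 4 | q | 2
t | 4 | 5 | q | 4
t | 4 | 5 | q | 4
t | 4 | 6 | p | 4
t | 4 | 6 | p | 4
E2 result:
v | a | c | u | g
(0 rows)
Witness: ('s', 9, 5, 'p', 9) appears 2× in E1 but 0× in E2.

no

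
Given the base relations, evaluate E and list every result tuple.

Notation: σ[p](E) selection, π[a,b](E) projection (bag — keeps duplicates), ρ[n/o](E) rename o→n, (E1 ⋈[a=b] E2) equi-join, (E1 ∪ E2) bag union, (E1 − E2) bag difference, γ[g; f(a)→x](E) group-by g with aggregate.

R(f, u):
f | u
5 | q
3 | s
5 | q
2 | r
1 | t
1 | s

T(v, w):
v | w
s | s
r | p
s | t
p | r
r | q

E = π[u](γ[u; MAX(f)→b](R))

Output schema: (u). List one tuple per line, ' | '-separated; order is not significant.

Stepwise |·|:
  R → 6
  γ[u; MAX(f)→b](R) → 4
  π[u](γ[u; MAX(f)→b](R)) → 4

== RESULT ==
u
q
r
s
t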